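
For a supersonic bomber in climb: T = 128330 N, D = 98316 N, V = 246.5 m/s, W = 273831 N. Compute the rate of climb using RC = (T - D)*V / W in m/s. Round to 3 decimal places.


Step 1: Excess thrust = T - D = 128330 - 98316 = 30014 N
Step 2: Excess power = 30014 * 246.5 = 7398451.0 W
Step 3: RC = 7398451.0 / 273831 = 27.018 m/s

27.018


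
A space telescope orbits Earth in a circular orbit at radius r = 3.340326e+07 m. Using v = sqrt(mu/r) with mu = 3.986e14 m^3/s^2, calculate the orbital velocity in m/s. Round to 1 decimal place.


Step 1: mu / r = 3.986e14 / 3.340326e+07 = 11932967.0218
Step 2: v = sqrt(11932967.0218) = 3454.4 m/s

3454.4


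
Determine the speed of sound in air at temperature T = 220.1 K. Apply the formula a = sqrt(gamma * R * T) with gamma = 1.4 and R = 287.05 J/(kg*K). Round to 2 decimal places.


Step 1: gamma * R * T = 1.4 * 287.05 * 220.1 = 88451.587
Step 2: a = sqrt(88451.587) = 297.41 m/s

297.41


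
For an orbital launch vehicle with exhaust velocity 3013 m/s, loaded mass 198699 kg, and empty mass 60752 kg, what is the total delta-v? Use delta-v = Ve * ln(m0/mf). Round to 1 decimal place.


Step 1: Mass ratio m0/mf = 198699 / 60752 = 3.270658
Step 2: ln(3.270658) = 1.184991
Step 3: delta-v = 3013 * 1.184991 = 3570.4 m/s

3570.4


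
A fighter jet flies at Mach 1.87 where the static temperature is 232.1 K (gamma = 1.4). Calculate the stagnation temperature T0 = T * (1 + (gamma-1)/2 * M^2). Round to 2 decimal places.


Step 1: (gamma-1)/2 = 0.2
Step 2: M^2 = 3.4969
Step 3: 1 + 0.2 * 3.4969 = 1.69938
Step 4: T0 = 232.1 * 1.69938 = 394.43 K

394.43


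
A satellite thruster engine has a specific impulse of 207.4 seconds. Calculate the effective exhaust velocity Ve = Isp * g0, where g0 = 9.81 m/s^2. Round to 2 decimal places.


Step 1: Ve = Isp * g0 = 207.4 * 9.81
Step 2: Ve = 2034.59 m/s

2034.59


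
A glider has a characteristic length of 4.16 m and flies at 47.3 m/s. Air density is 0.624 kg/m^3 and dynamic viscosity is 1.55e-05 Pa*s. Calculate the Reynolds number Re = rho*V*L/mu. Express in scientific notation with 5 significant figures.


Step 1: Numerator = rho * V * L = 0.624 * 47.3 * 4.16 = 122.783232
Step 2: Re = 122.783232 / 1.55e-05
Step 3: Re = 7.9215e+06

7.9215e+06


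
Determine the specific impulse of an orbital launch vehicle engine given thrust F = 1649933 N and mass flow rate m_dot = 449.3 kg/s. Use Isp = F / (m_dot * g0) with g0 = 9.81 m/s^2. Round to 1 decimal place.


Step 1: m_dot * g0 = 449.3 * 9.81 = 4407.63
Step 2: Isp = 1649933 / 4407.63 = 374.3 s

374.3


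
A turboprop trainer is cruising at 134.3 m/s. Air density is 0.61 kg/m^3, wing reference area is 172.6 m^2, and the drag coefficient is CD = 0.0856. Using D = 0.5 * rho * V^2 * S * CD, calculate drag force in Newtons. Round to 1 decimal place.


Step 1: Dynamic pressure q = 0.5 * 0.61 * 134.3^2 = 5501.1295 Pa
Step 2: Drag D = q * S * CD = 5501.1295 * 172.6 * 0.0856
Step 3: D = 81276.8 N

81276.8


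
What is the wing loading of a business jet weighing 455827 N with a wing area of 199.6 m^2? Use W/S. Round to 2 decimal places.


Step 1: Wing loading = W / S = 455827 / 199.6
Step 2: Wing loading = 2283.70 N/m^2

2283.70


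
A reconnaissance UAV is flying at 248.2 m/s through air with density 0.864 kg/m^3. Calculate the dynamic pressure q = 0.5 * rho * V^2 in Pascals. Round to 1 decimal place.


Step 1: V^2 = 248.2^2 = 61603.24
Step 2: q = 0.5 * 0.864 * 61603.24
Step 3: q = 26612.6 Pa

26612.6


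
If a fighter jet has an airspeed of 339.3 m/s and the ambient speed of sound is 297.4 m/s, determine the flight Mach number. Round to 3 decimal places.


Step 1: M = V / a = 339.3 / 297.4
Step 2: M = 1.141

1.141


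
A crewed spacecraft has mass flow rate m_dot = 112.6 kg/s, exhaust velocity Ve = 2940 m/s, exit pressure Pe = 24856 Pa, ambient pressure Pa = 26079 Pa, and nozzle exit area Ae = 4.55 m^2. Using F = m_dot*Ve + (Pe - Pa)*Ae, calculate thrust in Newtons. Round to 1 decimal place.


Step 1: Momentum thrust = m_dot * Ve = 112.6 * 2940 = 331044.0 N
Step 2: Pressure thrust = (Pe - Pa) * Ae = (24856 - 26079) * 4.55 = -5564.65 N
Step 3: Total thrust F = 331044.0 + -5564.65 = 325479.4 N

325479.4


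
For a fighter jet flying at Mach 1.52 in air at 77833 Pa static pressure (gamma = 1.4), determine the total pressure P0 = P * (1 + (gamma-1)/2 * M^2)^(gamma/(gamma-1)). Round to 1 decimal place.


Step 1: (gamma-1)/2 * M^2 = 0.2 * 2.3104 = 0.46208
Step 2: 1 + 0.46208 = 1.46208
Step 3: Exponent gamma/(gamma-1) = 3.5
Step 4: P0 = 77833 * 1.46208^3.5 = 294145.9 Pa

294145.9


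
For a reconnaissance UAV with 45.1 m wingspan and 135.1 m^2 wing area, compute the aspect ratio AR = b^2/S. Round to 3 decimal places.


Step 1: b^2 = 45.1^2 = 2034.01
Step 2: AR = 2034.01 / 135.1 = 15.056

15.056


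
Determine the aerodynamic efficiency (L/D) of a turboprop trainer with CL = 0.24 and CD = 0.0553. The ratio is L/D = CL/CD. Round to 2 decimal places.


Step 1: L/D = CL / CD = 0.24 / 0.0553
Step 2: L/D = 4.34

4.34


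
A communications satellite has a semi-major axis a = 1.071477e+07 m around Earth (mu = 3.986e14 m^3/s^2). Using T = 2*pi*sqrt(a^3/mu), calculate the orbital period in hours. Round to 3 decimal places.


Step 1: a^3 / mu = 1.230123e+21 / 3.986e14 = 3.086109e+06
Step 2: sqrt(3.086109e+06) = 1756.7325 s
Step 3: T = 2*pi * 1756.7325 = 11037.88 s
Step 4: T in hours = 11037.88 / 3600 = 3.066 hours

3.066


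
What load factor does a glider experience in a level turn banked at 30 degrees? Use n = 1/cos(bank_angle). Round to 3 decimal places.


Step 1: Convert 30 degrees to radians = 0.523599
Step 2: cos(30 deg) = 0.866025
Step 3: n = 1 / 0.866025 = 1.155

1.155


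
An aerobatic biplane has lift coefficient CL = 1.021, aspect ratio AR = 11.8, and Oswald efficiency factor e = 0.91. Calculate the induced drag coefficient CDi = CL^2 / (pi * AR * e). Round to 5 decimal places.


Step 1: CL^2 = 1.021^2 = 1.042441
Step 2: pi * AR * e = 3.14159 * 11.8 * 0.91 = 33.734422
Step 3: CDi = 1.042441 / 33.734422 = 0.03090

0.03090


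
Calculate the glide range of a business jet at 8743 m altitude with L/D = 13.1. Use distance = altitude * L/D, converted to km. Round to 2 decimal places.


Step 1: Glide distance = altitude * L/D = 8743 * 13.1 = 114533.3 m
Step 2: Convert to km: 114533.3 / 1000 = 114.53 km

114.53


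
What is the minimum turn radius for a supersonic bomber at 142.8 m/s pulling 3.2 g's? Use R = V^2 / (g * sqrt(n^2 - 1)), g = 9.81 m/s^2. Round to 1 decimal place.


Step 1: V^2 = 142.8^2 = 20391.84
Step 2: n^2 - 1 = 3.2^2 - 1 = 9.24
Step 3: sqrt(9.24) = 3.039737
Step 4: R = 20391.84 / (9.81 * 3.039737) = 683.8 m

683.8


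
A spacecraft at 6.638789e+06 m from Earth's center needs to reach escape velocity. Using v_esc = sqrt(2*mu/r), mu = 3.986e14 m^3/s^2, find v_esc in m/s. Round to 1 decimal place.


Step 1: 2*mu/r = 2 * 3.986e14 / 6.638789e+06 = 120082141.4869
Step 2: v_esc = sqrt(120082141.4869) = 10958.2 m/s

10958.2


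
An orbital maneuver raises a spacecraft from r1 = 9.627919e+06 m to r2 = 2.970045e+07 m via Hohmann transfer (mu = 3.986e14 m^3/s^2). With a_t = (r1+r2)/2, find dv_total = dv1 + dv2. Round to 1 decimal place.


Step 1: Transfer semi-major axis a_t = (9.627919e+06 + 2.970045e+07) / 2 = 1.966418e+07 m
Step 2: v1 (circular at r1) = sqrt(mu/r1) = 6434.32 m/s
Step 3: v_t1 = sqrt(mu*(2/r1 - 1/a_t)) = 7907.62 m/s
Step 4: dv1 = |7907.62 - 6434.32| = 1473.31 m/s
Step 5: v2 (circular at r2) = 3663.42 m/s, v_t2 = 2563.39 m/s
Step 6: dv2 = |3663.42 - 2563.39| = 1100.03 m/s
Step 7: Total delta-v = 1473.31 + 1100.03 = 2573.3 m/s

2573.3


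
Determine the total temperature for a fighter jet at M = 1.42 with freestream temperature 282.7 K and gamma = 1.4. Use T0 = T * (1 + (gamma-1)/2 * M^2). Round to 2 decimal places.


Step 1: (gamma-1)/2 = 0.2
Step 2: M^2 = 2.0164
Step 3: 1 + 0.2 * 2.0164 = 1.40328
Step 4: T0 = 282.7 * 1.40328 = 396.71 K

396.71


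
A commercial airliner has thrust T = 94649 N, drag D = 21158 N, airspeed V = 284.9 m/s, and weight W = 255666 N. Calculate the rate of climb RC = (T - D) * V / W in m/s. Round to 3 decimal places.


Step 1: Excess thrust = T - D = 94649 - 21158 = 73491 N
Step 2: Excess power = 73491 * 284.9 = 20937585.9 W
Step 3: RC = 20937585.9 / 255666 = 81.894 m/s

81.894


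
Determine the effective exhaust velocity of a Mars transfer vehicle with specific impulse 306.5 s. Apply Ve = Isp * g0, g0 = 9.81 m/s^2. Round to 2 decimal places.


Step 1: Ve = Isp * g0 = 306.5 * 9.81
Step 2: Ve = 3006.77 m/s

3006.77


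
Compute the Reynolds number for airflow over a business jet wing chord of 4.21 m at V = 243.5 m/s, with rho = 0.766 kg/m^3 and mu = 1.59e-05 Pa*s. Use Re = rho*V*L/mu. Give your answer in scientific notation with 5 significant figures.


Step 1: Numerator = rho * V * L = 0.766 * 243.5 * 4.21 = 785.25341
Step 2: Re = 785.25341 / 1.59e-05
Step 3: Re = 4.9387e+07

4.9387e+07


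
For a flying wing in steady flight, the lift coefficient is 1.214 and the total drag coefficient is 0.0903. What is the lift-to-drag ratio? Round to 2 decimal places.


Step 1: L/D = CL / CD = 1.214 / 0.0903
Step 2: L/D = 13.44

13.44


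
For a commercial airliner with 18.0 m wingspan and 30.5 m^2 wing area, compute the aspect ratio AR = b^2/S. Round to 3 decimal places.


Step 1: b^2 = 18.0^2 = 324.0
Step 2: AR = 324.0 / 30.5 = 10.623

10.623


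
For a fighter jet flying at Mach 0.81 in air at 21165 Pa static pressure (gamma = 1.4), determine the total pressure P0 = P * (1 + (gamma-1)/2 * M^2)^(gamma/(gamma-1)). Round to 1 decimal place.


Step 1: (gamma-1)/2 * M^2 = 0.2 * 0.6561 = 0.13122
Step 2: 1 + 0.13122 = 1.13122
Step 3: Exponent gamma/(gamma-1) = 3.5
Step 4: P0 = 21165 * 1.13122^3.5 = 32586.1 Pa

32586.1


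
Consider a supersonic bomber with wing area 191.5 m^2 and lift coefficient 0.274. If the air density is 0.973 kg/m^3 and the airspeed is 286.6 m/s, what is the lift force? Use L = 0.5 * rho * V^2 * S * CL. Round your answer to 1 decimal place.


Step 1: Calculate dynamic pressure q = 0.5 * 0.973 * 286.6^2 = 0.5 * 0.973 * 82139.56 = 39960.8959 Pa
Step 2: Multiply by wing area and lift coefficient: L = 39960.8959 * 191.5 * 0.274
Step 3: L = 7652511.5725 * 0.274 = 2096788.2 N

2096788.2


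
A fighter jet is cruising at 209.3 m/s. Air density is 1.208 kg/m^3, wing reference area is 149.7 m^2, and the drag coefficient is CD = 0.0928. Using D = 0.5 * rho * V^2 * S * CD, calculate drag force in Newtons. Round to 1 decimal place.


Step 1: Dynamic pressure q = 0.5 * 1.208 * 209.3^2 = 26459.12 Pa
Step 2: Drag D = q * S * CD = 26459.12 * 149.7 * 0.0928
Step 3: D = 367574.3 N

367574.3


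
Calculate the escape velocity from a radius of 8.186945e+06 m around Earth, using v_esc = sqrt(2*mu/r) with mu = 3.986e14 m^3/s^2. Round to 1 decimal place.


Step 1: 2*mu/r = 2 * 3.986e14 / 8.186945e+06 = 97374539.5871
Step 2: v_esc = sqrt(97374539.5871) = 9867.9 m/s

9867.9


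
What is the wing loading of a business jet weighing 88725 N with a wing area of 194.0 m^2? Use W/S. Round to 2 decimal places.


Step 1: Wing loading = W / S = 88725 / 194.0
Step 2: Wing loading = 457.35 N/m^2

457.35


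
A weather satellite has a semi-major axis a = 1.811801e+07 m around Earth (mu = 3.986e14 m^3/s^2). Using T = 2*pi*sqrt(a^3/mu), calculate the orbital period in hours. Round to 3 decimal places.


Step 1: a^3 / mu = 5.947459e+21 / 3.986e14 = 1.492087e+07
Step 2: sqrt(1.492087e+07) = 3862.7544 s
Step 3: T = 2*pi * 3862.7544 = 24270.4 s
Step 4: T in hours = 24270.4 / 3600 = 6.742 hours

6.742


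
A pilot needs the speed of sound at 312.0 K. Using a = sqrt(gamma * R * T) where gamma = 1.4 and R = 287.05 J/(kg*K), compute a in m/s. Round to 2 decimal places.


Step 1: gamma * R * T = 1.4 * 287.05 * 312.0 = 125383.44
Step 2: a = sqrt(125383.44) = 354.10 m/s

354.10


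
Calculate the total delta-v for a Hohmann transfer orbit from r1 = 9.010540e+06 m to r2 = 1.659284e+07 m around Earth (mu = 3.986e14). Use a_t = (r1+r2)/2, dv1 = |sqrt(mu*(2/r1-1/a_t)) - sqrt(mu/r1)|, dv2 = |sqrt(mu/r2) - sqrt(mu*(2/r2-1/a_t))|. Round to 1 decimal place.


Step 1: Transfer semi-major axis a_t = (9.010540e+06 + 1.659284e+07) / 2 = 1.280169e+07 m
Step 2: v1 (circular at r1) = sqrt(mu/r1) = 6651.1 m/s
Step 3: v_t1 = sqrt(mu*(2/r1 - 1/a_t)) = 7572.16 m/s
Step 4: dv1 = |7572.16 - 6651.1| = 921.07 m/s
Step 5: v2 (circular at r2) = 4901.27 m/s, v_t2 = 4111.97 m/s
Step 6: dv2 = |4901.27 - 4111.97| = 789.3 m/s
Step 7: Total delta-v = 921.07 + 789.3 = 1710.4 m/s

1710.4


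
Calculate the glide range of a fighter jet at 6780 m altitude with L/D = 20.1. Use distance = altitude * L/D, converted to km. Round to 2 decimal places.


Step 1: Glide distance = altitude * L/D = 6780 * 20.1 = 136278.0 m
Step 2: Convert to km: 136278.0 / 1000 = 136.28 km

136.28


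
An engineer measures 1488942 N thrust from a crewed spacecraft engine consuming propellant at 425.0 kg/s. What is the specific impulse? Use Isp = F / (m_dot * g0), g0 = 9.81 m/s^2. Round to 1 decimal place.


Step 1: m_dot * g0 = 425.0 * 9.81 = 4169.25
Step 2: Isp = 1488942 / 4169.25 = 357.1 s

357.1


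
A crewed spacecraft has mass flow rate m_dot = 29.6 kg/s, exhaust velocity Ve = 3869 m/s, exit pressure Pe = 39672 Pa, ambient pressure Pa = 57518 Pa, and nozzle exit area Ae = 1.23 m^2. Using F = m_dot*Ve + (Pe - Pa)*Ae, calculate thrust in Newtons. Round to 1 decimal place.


Step 1: Momentum thrust = m_dot * Ve = 29.6 * 3869 = 114522.4 N
Step 2: Pressure thrust = (Pe - Pa) * Ae = (39672 - 57518) * 1.23 = -21950.58 N
Step 3: Total thrust F = 114522.4 + -21950.58 = 92571.8 N

92571.8


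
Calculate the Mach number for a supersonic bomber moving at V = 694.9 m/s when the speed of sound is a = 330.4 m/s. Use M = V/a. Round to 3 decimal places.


Step 1: M = V / a = 694.9 / 330.4
Step 2: M = 2.103

2.103


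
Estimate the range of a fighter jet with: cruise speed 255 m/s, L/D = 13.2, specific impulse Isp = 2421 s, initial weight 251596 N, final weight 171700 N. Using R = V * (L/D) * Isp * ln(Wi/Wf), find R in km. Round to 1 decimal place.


Step 1: Coefficient = V * (L/D) * Isp = 255 * 13.2 * 2421 = 8149086.0 m
Step 2: Wi/Wf = 251596 / 171700 = 1.465323
Step 3: ln(1.465323) = 0.382076
Step 4: R = 8149086.0 * 0.382076 = 3113569.0 m = 3113.6 km

3113.6


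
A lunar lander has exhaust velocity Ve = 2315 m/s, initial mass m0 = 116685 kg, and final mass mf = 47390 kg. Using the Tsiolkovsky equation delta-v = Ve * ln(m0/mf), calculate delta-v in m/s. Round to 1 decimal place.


Step 1: Mass ratio m0/mf = 116685 / 47390 = 2.462228
Step 2: ln(2.462228) = 0.901067
Step 3: delta-v = 2315 * 0.901067 = 2086.0 m/s

2086.0


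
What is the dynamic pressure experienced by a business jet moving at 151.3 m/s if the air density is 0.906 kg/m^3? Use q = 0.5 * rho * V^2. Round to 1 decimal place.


Step 1: V^2 = 151.3^2 = 22891.69
Step 2: q = 0.5 * 0.906 * 22891.69
Step 3: q = 10369.9 Pa

10369.9


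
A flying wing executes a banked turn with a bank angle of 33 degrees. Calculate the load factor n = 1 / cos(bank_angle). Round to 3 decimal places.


Step 1: Convert 33 degrees to radians = 0.575959
Step 2: cos(33 deg) = 0.838671
Step 3: n = 1 / 0.838671 = 1.192

1.192


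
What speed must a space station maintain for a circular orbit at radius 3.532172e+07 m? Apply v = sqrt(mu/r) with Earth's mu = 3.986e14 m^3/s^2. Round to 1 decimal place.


Step 1: mu / r = 3.986e14 / 3.532172e+07 = 11284841.1686
Step 2: v = sqrt(11284841.1686) = 3359.3 m/s

3359.3


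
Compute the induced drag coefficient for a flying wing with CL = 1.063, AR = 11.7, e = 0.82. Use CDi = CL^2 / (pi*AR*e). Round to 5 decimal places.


Step 1: CL^2 = 1.063^2 = 1.129969
Step 2: pi * AR * e = 3.14159 * 11.7 * 0.82 = 30.14044
Step 3: CDi = 1.129969 / 30.14044 = 0.03749

0.03749


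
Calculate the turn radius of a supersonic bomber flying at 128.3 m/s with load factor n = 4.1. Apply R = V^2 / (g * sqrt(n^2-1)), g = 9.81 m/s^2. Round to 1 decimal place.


Step 1: V^2 = 128.3^2 = 16460.89
Step 2: n^2 - 1 = 4.1^2 - 1 = 15.81
Step 3: sqrt(15.81) = 3.976179
Step 4: R = 16460.89 / (9.81 * 3.976179) = 422.0 m

422.0


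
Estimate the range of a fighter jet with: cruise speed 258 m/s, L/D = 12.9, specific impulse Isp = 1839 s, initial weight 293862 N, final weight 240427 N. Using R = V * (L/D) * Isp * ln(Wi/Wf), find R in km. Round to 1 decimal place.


Step 1: Coefficient = V * (L/D) * Isp = 258 * 12.9 * 1839 = 6120559.8 m
Step 2: Wi/Wf = 293862 / 240427 = 1.22225
Step 3: ln(1.22225) = 0.200694
Step 4: R = 6120559.8 * 0.200694 = 1228358.2 m = 1228.4 km

1228.4


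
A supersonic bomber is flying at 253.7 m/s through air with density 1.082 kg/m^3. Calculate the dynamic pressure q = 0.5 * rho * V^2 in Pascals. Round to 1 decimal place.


Step 1: V^2 = 253.7^2 = 64363.69
Step 2: q = 0.5 * 1.082 * 64363.69
Step 3: q = 34820.8 Pa

34820.8


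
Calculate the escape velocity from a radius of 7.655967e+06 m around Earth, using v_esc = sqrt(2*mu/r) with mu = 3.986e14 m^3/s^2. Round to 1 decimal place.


Step 1: 2*mu/r = 2 * 3.986e14 / 7.655967e+06 = 104127930.541
Step 2: v_esc = sqrt(104127930.541) = 10204.3 m/s

10204.3


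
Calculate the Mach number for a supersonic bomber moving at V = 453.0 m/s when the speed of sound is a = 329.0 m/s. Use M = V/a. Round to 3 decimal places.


Step 1: M = V / a = 453.0 / 329.0
Step 2: M = 1.377

1.377


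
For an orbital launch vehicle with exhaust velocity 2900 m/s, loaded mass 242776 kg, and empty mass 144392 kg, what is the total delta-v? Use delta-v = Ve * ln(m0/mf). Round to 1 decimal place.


Step 1: Mass ratio m0/mf = 242776 / 144392 = 1.681367
Step 2: ln(1.681367) = 0.519607
Step 3: delta-v = 2900 * 0.519607 = 1506.9 m/s

1506.9


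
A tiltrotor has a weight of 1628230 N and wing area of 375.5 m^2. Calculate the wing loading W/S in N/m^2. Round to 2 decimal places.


Step 1: Wing loading = W / S = 1628230 / 375.5
Step 2: Wing loading = 4336.17 N/m^2

4336.17


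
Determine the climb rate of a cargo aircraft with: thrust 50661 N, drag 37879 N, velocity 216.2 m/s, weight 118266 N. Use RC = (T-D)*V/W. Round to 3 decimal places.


Step 1: Excess thrust = T - D = 50661 - 37879 = 12782 N
Step 2: Excess power = 12782 * 216.2 = 2763468.4 W
Step 3: RC = 2763468.4 / 118266 = 23.367 m/s

23.367


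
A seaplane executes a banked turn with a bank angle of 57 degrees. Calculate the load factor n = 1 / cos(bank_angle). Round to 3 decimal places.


Step 1: Convert 57 degrees to radians = 0.994838
Step 2: cos(57 deg) = 0.544639
Step 3: n = 1 / 0.544639 = 1.836

1.836


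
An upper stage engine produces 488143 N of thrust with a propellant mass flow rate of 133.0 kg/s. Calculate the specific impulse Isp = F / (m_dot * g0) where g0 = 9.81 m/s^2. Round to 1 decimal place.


Step 1: m_dot * g0 = 133.0 * 9.81 = 1304.73
Step 2: Isp = 488143 / 1304.73 = 374.1 s

374.1


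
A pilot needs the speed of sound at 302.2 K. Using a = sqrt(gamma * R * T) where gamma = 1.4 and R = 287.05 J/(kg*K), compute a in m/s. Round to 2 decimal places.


Step 1: gamma * R * T = 1.4 * 287.05 * 302.2 = 121445.114
Step 2: a = sqrt(121445.114) = 348.49 m/s

348.49


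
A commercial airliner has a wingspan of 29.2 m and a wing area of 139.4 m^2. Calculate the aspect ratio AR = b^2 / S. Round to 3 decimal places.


Step 1: b^2 = 29.2^2 = 852.64
Step 2: AR = 852.64 / 139.4 = 6.116

6.116


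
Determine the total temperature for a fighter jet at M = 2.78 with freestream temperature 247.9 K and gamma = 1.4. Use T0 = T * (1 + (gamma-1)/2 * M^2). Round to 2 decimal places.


Step 1: (gamma-1)/2 = 0.2
Step 2: M^2 = 7.7284
Step 3: 1 + 0.2 * 7.7284 = 2.54568
Step 4: T0 = 247.9 * 2.54568 = 631.07 K

631.07


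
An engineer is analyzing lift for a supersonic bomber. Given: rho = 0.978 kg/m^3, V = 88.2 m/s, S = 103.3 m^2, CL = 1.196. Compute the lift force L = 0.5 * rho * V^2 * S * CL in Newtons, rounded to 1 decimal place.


Step 1: Calculate dynamic pressure q = 0.5 * 0.978 * 88.2^2 = 0.5 * 0.978 * 7779.24 = 3804.0484 Pa
Step 2: Multiply by wing area and lift coefficient: L = 3804.0484 * 103.3 * 1.196
Step 3: L = 392958.1956 * 1.196 = 469978.0 N

469978.0


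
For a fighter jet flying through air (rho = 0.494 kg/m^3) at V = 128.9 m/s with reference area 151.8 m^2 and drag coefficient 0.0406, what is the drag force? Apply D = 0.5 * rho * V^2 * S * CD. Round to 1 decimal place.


Step 1: Dynamic pressure q = 0.5 * 0.494 * 128.9^2 = 4103.9569 Pa
Step 2: Drag D = q * S * CD = 4103.9569 * 151.8 * 0.0406
Step 3: D = 25293.0 N

25293.0


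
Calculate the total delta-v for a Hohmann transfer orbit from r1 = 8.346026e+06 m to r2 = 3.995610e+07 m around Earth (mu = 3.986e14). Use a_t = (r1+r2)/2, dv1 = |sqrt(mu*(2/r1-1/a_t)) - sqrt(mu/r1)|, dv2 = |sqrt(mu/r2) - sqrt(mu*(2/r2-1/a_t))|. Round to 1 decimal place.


Step 1: Transfer semi-major axis a_t = (8.346026e+06 + 3.995610e+07) / 2 = 2.415106e+07 m
Step 2: v1 (circular at r1) = sqrt(mu/r1) = 6910.81 m/s
Step 3: v_t1 = sqrt(mu*(2/r1 - 1/a_t)) = 8888.99 m/s
Step 4: dv1 = |8888.99 - 6910.81| = 1978.18 m/s
Step 5: v2 (circular at r2) = 3158.47 m/s, v_t2 = 1856.73 m/s
Step 6: dv2 = |3158.47 - 1856.73| = 1301.74 m/s
Step 7: Total delta-v = 1978.18 + 1301.74 = 3279.9 m/s

3279.9


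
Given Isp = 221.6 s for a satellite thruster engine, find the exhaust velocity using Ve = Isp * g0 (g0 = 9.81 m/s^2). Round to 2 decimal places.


Step 1: Ve = Isp * g0 = 221.6 * 9.81
Step 2: Ve = 2173.90 m/s

2173.90


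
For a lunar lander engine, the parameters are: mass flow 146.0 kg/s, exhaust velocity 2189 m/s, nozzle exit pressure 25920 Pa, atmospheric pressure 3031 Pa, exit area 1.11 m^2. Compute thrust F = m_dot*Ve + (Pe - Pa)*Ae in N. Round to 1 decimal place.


Step 1: Momentum thrust = m_dot * Ve = 146.0 * 2189 = 319594.0 N
Step 2: Pressure thrust = (Pe - Pa) * Ae = (25920 - 3031) * 1.11 = 25406.79 N
Step 3: Total thrust F = 319594.0 + 25406.79 = 345000.8 N

345000.8


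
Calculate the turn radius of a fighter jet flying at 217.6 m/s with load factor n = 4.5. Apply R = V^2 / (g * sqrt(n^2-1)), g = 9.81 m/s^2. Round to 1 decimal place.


Step 1: V^2 = 217.6^2 = 47349.76
Step 2: n^2 - 1 = 4.5^2 - 1 = 19.25
Step 3: sqrt(19.25) = 4.387482
Step 4: R = 47349.76 / (9.81 * 4.387482) = 1100.1 m

1100.1


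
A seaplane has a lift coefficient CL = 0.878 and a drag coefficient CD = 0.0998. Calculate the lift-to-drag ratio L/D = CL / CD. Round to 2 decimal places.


Step 1: L/D = CL / CD = 0.878 / 0.0998
Step 2: L/D = 8.80

8.80


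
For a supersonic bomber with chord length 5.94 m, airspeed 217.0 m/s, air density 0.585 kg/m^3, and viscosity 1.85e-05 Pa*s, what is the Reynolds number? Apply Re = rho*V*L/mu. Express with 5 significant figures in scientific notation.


Step 1: Numerator = rho * V * L = 0.585 * 217.0 * 5.94 = 754.0533
Step 2: Re = 754.0533 / 1.85e-05
Step 3: Re = 4.0760e+07

4.0760e+07


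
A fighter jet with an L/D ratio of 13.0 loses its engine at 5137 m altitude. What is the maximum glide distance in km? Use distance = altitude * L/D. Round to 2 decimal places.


Step 1: Glide distance = altitude * L/D = 5137 * 13.0 = 66781.0 m
Step 2: Convert to km: 66781.0 / 1000 = 66.78 km

66.78


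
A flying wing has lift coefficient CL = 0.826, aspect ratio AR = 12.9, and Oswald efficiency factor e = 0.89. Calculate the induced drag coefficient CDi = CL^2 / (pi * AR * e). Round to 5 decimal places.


Step 1: CL^2 = 0.826^2 = 0.682276
Step 2: pi * AR * e = 3.14159 * 12.9 * 0.89 = 36.068625
Step 3: CDi = 0.682276 / 36.068625 = 0.01892

0.01892


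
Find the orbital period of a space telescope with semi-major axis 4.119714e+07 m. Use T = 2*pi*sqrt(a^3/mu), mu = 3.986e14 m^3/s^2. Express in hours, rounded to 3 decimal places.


Step 1: a^3 / mu = 6.991996e+22 / 3.986e14 = 1.754139e+08
Step 2: sqrt(1.754139e+08) = 13244.3898 s
Step 3: T = 2*pi * 13244.3898 = 83216.96 s
Step 4: T in hours = 83216.96 / 3600 = 23.116 hours

23.116


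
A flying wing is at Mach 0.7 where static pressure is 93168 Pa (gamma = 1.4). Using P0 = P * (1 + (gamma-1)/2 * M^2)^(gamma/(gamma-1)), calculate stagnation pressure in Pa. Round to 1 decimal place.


Step 1: (gamma-1)/2 * M^2 = 0.2 * 0.49 = 0.098
Step 2: 1 + 0.098 = 1.098
Step 3: Exponent gamma/(gamma-1) = 3.5
Step 4: P0 = 93168 * 1.098^3.5 = 129233.5 Pa

129233.5


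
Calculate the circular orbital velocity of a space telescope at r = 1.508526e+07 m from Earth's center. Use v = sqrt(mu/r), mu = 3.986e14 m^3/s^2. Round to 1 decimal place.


Step 1: mu / r = 3.986e14 / 1.508526e+07 = 26423144.1818
Step 2: v = sqrt(26423144.1818) = 5140.3 m/s

5140.3


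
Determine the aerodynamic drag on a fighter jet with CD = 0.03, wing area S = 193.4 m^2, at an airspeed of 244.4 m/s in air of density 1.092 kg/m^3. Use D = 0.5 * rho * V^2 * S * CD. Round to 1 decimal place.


Step 1: Dynamic pressure q = 0.5 * 1.092 * 244.4^2 = 32613.3226 Pa
Step 2: Drag D = q * S * CD = 32613.3226 * 193.4 * 0.03
Step 3: D = 189222.5 N

189222.5


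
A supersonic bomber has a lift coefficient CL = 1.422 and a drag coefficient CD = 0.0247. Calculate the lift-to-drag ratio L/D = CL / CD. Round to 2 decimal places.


Step 1: L/D = CL / CD = 1.422 / 0.0247
Step 2: L/D = 57.57

57.57


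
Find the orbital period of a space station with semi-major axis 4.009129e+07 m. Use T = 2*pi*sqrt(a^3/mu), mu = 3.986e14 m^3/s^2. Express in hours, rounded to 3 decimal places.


Step 1: a^3 / mu = 6.443919e+22 / 3.986e14 = 1.616638e+08
Step 2: sqrt(1.616638e+08) = 12714.7082 s
Step 3: T = 2*pi * 12714.7082 = 79888.87 s
Step 4: T in hours = 79888.87 / 3600 = 22.191 hours

22.191


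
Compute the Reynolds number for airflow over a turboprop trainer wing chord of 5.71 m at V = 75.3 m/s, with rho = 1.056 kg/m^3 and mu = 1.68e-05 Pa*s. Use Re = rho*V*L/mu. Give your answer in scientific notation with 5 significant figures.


Step 1: Numerator = rho * V * L = 1.056 * 75.3 * 5.71 = 454.040928
Step 2: Re = 454.040928 / 1.68e-05
Step 3: Re = 2.7026e+07

2.7026e+07


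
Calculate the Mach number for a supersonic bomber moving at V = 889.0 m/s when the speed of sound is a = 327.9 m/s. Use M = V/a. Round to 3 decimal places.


Step 1: M = V / a = 889.0 / 327.9
Step 2: M = 2.711

2.711


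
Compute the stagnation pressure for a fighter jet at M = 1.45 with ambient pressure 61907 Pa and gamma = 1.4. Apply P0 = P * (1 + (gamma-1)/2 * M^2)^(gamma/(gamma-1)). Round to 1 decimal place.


Step 1: (gamma-1)/2 * M^2 = 0.2 * 2.1025 = 0.4205
Step 2: 1 + 0.4205 = 1.4205
Step 3: Exponent gamma/(gamma-1) = 3.5
Step 4: P0 = 61907 * 1.4205^3.5 = 211487.2 Pa

211487.2


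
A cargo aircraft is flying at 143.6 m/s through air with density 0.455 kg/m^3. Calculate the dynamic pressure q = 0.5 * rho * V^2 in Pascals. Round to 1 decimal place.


Step 1: V^2 = 143.6^2 = 20620.96
Step 2: q = 0.5 * 0.455 * 20620.96
Step 3: q = 4691.3 Pa

4691.3


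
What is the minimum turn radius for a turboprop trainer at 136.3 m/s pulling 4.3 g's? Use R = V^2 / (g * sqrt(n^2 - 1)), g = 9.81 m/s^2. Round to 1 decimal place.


Step 1: V^2 = 136.3^2 = 18577.69
Step 2: n^2 - 1 = 4.3^2 - 1 = 17.49
Step 3: sqrt(17.49) = 4.182105
Step 4: R = 18577.69 / (9.81 * 4.182105) = 452.8 m

452.8


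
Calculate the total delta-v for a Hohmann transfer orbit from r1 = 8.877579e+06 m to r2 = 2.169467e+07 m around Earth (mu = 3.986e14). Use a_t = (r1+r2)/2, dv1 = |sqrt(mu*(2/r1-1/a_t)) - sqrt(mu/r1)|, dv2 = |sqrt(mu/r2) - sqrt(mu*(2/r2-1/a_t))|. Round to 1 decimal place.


Step 1: Transfer semi-major axis a_t = (8.877579e+06 + 2.169467e+07) / 2 = 1.528612e+07 m
Step 2: v1 (circular at r1) = sqrt(mu/r1) = 6700.72 m/s
Step 3: v_t1 = sqrt(mu*(2/r1 - 1/a_t)) = 7982.69 m/s
Step 4: dv1 = |7982.69 - 6700.72| = 1281.97 m/s
Step 5: v2 (circular at r2) = 4286.39 m/s, v_t2 = 3266.56 m/s
Step 6: dv2 = |4286.39 - 3266.56| = 1019.83 m/s
Step 7: Total delta-v = 1281.97 + 1019.83 = 2301.8 m/s

2301.8


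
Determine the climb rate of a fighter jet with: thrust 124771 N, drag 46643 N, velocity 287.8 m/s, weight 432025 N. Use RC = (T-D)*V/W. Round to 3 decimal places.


Step 1: Excess thrust = T - D = 124771 - 46643 = 78128 N
Step 2: Excess power = 78128 * 287.8 = 22485238.4 W
Step 3: RC = 22485238.4 / 432025 = 52.046 m/s

52.046


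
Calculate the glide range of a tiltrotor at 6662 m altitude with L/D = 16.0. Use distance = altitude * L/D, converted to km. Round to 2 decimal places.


Step 1: Glide distance = altitude * L/D = 6662 * 16.0 = 106592.0 m
Step 2: Convert to km: 106592.0 / 1000 = 106.59 km

106.59


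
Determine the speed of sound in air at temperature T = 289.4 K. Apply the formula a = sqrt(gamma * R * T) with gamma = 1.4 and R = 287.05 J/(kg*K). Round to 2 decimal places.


Step 1: gamma * R * T = 1.4 * 287.05 * 289.4 = 116301.178
Step 2: a = sqrt(116301.178) = 341.03 m/s

341.03


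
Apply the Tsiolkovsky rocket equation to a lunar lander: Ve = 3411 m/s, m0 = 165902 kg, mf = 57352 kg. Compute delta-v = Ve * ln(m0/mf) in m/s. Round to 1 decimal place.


Step 1: Mass ratio m0/mf = 165902 / 57352 = 2.892698
Step 2: ln(2.892698) = 1.06219
Step 3: delta-v = 3411 * 1.06219 = 3623.1 m/s

3623.1


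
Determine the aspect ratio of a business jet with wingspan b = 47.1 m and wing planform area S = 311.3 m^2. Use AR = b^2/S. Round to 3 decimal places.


Step 1: b^2 = 47.1^2 = 2218.41
Step 2: AR = 2218.41 / 311.3 = 7.126

7.126


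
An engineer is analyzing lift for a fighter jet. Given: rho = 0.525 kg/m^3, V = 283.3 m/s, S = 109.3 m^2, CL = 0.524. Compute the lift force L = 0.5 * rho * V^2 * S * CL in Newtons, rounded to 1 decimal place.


Step 1: Calculate dynamic pressure q = 0.5 * 0.525 * 283.3^2 = 0.5 * 0.525 * 80258.89 = 21067.9586 Pa
Step 2: Multiply by wing area and lift coefficient: L = 21067.9586 * 109.3 * 0.524
Step 3: L = 2302727.8777 * 0.524 = 1206629.4 N

1206629.4


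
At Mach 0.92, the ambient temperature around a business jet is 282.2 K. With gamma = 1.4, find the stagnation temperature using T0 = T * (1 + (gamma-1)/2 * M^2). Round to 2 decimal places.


Step 1: (gamma-1)/2 = 0.2
Step 2: M^2 = 0.8464
Step 3: 1 + 0.2 * 0.8464 = 1.16928
Step 4: T0 = 282.2 * 1.16928 = 329.97 K

329.97


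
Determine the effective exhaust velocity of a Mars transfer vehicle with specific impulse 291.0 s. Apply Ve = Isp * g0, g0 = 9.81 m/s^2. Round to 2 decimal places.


Step 1: Ve = Isp * g0 = 291.0 * 9.81
Step 2: Ve = 2854.71 m/s

2854.71


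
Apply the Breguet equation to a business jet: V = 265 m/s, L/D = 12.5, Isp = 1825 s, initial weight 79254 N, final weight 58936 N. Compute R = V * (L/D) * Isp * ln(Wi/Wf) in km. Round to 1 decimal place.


Step 1: Coefficient = V * (L/D) * Isp = 265 * 12.5 * 1825 = 6045312.5 m
Step 2: Wi/Wf = 79254 / 58936 = 1.344747
Step 3: ln(1.344747) = 0.296206
Step 4: R = 6045312.5 * 0.296206 = 1790656.5 m = 1790.7 km

1790.7


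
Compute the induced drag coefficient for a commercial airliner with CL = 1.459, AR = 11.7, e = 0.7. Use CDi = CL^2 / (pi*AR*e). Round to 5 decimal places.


Step 1: CL^2 = 1.459^2 = 2.128681
Step 2: pi * AR * e = 3.14159 * 11.7 * 0.7 = 25.729644
Step 3: CDi = 2.128681 / 25.729644 = 0.08273

0.08273


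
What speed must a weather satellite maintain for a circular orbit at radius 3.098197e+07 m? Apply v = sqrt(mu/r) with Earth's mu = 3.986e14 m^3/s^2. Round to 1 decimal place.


Step 1: mu / r = 3.986e14 / 3.098197e+07 = 12865547.2844
Step 2: v = sqrt(12865547.2844) = 3586.9 m/s

3586.9


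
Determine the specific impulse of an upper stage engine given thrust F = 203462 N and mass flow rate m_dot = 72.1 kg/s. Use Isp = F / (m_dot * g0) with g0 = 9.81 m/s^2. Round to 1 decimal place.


Step 1: m_dot * g0 = 72.1 * 9.81 = 707.3
Step 2: Isp = 203462 / 707.3 = 287.7 s

287.7


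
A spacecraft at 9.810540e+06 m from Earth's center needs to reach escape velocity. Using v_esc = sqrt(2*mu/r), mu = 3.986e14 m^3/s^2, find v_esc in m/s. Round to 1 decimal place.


Step 1: 2*mu/r = 2 * 3.986e14 / 9.810540e+06 = 81259543.3075
Step 2: v_esc = sqrt(81259543.3075) = 9014.4 m/s

9014.4


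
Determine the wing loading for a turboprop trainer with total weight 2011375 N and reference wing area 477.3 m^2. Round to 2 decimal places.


Step 1: Wing loading = W / S = 2011375 / 477.3
Step 2: Wing loading = 4214.07 N/m^2

4214.07


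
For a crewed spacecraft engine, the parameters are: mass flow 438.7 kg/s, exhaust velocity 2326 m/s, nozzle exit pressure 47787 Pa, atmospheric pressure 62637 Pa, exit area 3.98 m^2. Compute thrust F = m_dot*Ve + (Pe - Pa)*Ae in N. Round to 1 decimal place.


Step 1: Momentum thrust = m_dot * Ve = 438.7 * 2326 = 1020416.2 N
Step 2: Pressure thrust = (Pe - Pa) * Ae = (47787 - 62637) * 3.98 = -59103.00 N
Step 3: Total thrust F = 1020416.2 + -59103.00 = 961313.2 N

961313.2


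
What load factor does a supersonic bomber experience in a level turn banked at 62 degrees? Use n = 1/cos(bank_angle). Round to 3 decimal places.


Step 1: Convert 62 degrees to radians = 1.082104
Step 2: cos(62 deg) = 0.469472
Step 3: n = 1 / 0.469472 = 2.130

2.130


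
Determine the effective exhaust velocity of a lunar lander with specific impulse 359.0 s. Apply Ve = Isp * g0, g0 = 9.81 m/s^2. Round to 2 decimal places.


Step 1: Ve = Isp * g0 = 359.0 * 9.81
Step 2: Ve = 3521.79 m/s

3521.79


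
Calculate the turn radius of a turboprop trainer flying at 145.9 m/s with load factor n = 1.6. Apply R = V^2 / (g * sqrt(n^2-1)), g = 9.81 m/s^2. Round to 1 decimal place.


Step 1: V^2 = 145.9^2 = 21286.81
Step 2: n^2 - 1 = 1.6^2 - 1 = 1.56
Step 3: sqrt(1.56) = 1.249
Step 4: R = 21286.81 / (9.81 * 1.249) = 1737.3 m

1737.3


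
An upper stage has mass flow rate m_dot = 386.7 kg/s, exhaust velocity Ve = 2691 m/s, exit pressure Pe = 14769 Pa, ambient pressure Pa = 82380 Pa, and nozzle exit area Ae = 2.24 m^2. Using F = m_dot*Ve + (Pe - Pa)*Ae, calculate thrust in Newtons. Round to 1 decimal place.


Step 1: Momentum thrust = m_dot * Ve = 386.7 * 2691 = 1040609.7 N
Step 2: Pressure thrust = (Pe - Pa) * Ae = (14769 - 82380) * 2.24 = -151448.64 N
Step 3: Total thrust F = 1040609.7 + -151448.64 = 889161.1 N

889161.1


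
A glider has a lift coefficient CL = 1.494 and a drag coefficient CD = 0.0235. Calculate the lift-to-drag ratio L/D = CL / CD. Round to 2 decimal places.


Step 1: L/D = CL / CD = 1.494 / 0.0235
Step 2: L/D = 63.57

63.57


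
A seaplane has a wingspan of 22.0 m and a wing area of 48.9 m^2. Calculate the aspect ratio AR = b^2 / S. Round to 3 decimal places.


Step 1: b^2 = 22.0^2 = 484.0
Step 2: AR = 484.0 / 48.9 = 9.898

9.898


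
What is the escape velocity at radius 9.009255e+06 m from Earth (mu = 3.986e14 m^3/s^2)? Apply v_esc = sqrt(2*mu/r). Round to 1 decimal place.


Step 1: 2*mu/r = 2 * 3.986e14 / 9.009255e+06 = 88486783.8684
Step 2: v_esc = sqrt(88486783.8684) = 9406.7 m/s

9406.7


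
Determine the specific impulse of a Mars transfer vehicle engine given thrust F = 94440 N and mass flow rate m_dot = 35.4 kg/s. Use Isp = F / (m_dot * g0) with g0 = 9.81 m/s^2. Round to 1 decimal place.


Step 1: m_dot * g0 = 35.4 * 9.81 = 347.27
Step 2: Isp = 94440 / 347.27 = 271.9 s

271.9


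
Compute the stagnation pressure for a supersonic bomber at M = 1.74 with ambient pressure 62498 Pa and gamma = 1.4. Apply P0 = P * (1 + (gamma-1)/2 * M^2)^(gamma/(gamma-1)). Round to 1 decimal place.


Step 1: (gamma-1)/2 * M^2 = 0.2 * 3.0276 = 0.60552
Step 2: 1 + 0.60552 = 1.60552
Step 3: Exponent gamma/(gamma-1) = 3.5
Step 4: P0 = 62498 * 1.60552^3.5 = 327733.7 Pa

327733.7


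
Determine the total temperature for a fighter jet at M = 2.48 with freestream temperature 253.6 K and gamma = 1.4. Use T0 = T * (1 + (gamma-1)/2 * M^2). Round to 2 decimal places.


Step 1: (gamma-1)/2 = 0.2
Step 2: M^2 = 6.1504
Step 3: 1 + 0.2 * 6.1504 = 2.23008
Step 4: T0 = 253.6 * 2.23008 = 565.55 K

565.55


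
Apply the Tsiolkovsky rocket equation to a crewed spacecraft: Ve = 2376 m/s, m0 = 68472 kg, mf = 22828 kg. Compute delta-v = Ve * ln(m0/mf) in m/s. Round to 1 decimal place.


Step 1: Mass ratio m0/mf = 68472 / 22828 = 2.999474
Step 2: ln(2.999474) = 1.098437
Step 3: delta-v = 2376 * 1.098437 = 2609.9 m/s

2609.9


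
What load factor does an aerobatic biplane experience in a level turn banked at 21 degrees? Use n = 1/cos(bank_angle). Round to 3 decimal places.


Step 1: Convert 21 degrees to radians = 0.366519
Step 2: cos(21 deg) = 0.93358
Step 3: n = 1 / 0.93358 = 1.071

1.071


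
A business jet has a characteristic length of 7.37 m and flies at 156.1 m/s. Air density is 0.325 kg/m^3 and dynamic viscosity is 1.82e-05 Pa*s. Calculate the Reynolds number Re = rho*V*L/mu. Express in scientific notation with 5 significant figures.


Step 1: Numerator = rho * V * L = 0.325 * 156.1 * 7.37 = 373.898525
Step 2: Re = 373.898525 / 1.82e-05
Step 3: Re = 2.0544e+07

2.0544e+07


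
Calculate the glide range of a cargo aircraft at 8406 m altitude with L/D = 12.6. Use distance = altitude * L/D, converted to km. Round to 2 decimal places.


Step 1: Glide distance = altitude * L/D = 8406 * 12.6 = 105915.6 m
Step 2: Convert to km: 105915.6 / 1000 = 105.92 km

105.92


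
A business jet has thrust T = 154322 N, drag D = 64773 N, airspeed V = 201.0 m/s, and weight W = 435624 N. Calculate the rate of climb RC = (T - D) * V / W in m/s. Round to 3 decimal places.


Step 1: Excess thrust = T - D = 154322 - 64773 = 89549 N
Step 2: Excess power = 89549 * 201.0 = 17999349.0 W
Step 3: RC = 17999349.0 / 435624 = 41.319 m/s

41.319


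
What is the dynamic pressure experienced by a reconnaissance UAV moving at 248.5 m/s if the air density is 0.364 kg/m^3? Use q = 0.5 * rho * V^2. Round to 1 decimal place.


Step 1: V^2 = 248.5^2 = 61752.25
Step 2: q = 0.5 * 0.364 * 61752.25
Step 3: q = 11238.9 Pa

11238.9


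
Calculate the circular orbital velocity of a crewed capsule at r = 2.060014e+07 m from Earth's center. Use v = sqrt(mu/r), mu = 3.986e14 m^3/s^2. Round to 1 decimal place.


Step 1: mu / r = 3.986e14 / 2.060014e+07 = 19349383.0624
Step 2: v = sqrt(19349383.0624) = 4398.8 m/s

4398.8


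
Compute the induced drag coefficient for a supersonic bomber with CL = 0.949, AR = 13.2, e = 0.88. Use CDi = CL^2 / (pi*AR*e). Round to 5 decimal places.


Step 1: CL^2 = 0.949^2 = 0.900601
Step 2: pi * AR * e = 3.14159 * 13.2 * 0.88 = 36.49274
Step 3: CDi = 0.900601 / 36.49274 = 0.02468

0.02468


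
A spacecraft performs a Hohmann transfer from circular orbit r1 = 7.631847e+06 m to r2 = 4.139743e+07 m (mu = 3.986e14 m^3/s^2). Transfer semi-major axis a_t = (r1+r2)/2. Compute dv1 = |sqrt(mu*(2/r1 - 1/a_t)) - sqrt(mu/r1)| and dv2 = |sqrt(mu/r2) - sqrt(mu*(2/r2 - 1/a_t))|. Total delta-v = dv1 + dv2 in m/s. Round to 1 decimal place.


Step 1: Transfer semi-major axis a_t = (7.631847e+06 + 4.139743e+07) / 2 = 2.451464e+07 m
Step 2: v1 (circular at r1) = sqrt(mu/r1) = 7226.93 m/s
Step 3: v_t1 = sqrt(mu*(2/r1 - 1/a_t)) = 9391.34 m/s
Step 4: dv1 = |9391.34 - 7226.93| = 2164.41 m/s
Step 5: v2 (circular at r2) = 3103.0 m/s, v_t2 = 1731.35 m/s
Step 6: dv2 = |3103.0 - 1731.35| = 1371.65 m/s
Step 7: Total delta-v = 2164.41 + 1371.65 = 3536.1 m/s

3536.1


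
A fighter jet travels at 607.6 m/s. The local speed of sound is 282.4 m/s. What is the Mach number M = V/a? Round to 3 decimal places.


Step 1: M = V / a = 607.6 / 282.4
Step 2: M = 2.152

2.152


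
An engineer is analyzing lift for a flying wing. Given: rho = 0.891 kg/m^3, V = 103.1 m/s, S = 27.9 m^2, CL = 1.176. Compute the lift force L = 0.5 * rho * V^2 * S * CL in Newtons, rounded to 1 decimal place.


Step 1: Calculate dynamic pressure q = 0.5 * 0.891 * 103.1^2 = 0.5 * 0.891 * 10629.61 = 4735.4913 Pa
Step 2: Multiply by wing area and lift coefficient: L = 4735.4913 * 27.9 * 1.176
Step 3: L = 132120.206 * 1.176 = 155373.4 N

155373.4
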